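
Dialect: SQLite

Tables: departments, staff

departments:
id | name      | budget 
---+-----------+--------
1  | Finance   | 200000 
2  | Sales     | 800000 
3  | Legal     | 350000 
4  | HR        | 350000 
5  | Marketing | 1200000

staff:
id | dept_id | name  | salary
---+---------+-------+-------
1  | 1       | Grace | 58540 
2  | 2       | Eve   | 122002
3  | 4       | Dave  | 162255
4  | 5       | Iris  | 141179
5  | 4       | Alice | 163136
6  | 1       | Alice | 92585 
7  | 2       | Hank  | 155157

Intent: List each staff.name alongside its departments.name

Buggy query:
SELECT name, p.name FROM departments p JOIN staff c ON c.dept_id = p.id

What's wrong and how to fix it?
Bug: Both tables have a 'name' column; the unqualified reference is ambiguous

Fix: Qualify the column with its table alias (c.name)

Corrected query:
SELECT c.name, p.name FROM departments p JOIN staff c ON c.dept_id = p.id

Result:
name  | name     
------+----------
Grace | Finance  
Eve   | Sales    
Dave  | HR       
Iris  | Marketing
Alice | HR       
Alice | Finance  
Hank  | Sales    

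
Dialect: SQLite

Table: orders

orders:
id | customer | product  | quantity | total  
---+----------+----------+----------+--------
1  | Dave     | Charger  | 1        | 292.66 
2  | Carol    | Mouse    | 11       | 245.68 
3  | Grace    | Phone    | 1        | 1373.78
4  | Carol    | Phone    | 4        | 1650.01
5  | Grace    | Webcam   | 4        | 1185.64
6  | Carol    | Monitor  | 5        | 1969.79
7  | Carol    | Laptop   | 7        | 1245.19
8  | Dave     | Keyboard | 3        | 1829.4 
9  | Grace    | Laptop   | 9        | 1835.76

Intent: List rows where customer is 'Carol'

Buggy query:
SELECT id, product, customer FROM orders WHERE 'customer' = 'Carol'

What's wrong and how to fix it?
Bug: 'customer' in single quotes is a string literal, not the column; the comparison is literal-vs-literal and never true

Fix: Reference the column as customer without single quotes

Corrected query:
SELECT id, product, customer FROM orders WHERE customer = 'Carol'

Result:
id | product | customer
---+---------+---------
2  | Mouse   | Carol   
4  | Phone   | Carol   
6  | Monitor | Carol   
7  | Laptop  | Carol   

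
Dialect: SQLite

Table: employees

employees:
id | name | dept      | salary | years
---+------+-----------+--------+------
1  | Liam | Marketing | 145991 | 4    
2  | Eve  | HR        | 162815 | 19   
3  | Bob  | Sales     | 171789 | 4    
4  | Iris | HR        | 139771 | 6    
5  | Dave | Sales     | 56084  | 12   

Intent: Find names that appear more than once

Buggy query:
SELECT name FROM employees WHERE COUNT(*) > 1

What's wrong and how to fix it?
Bug: WHERE can't reference COUNT(*); aggregates are computed after WHERE

Fix: Group first, then use HAVING for the count condition

Corrected query:
SELECT name FROM employees GROUP BY name HAVING COUNT(*) > 1

Result:
(no rows)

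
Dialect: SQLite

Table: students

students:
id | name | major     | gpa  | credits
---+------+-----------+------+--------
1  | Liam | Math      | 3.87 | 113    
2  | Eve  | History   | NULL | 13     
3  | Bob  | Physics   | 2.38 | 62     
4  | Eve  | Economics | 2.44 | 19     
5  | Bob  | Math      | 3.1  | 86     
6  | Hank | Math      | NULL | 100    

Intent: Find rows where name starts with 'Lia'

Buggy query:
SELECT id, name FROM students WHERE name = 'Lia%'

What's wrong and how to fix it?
Bug: Wildcards only work with LIKE; '=' treats '%' as a literal character

Fix: Use LIKE for wildcard pattern matching

Corrected query:
SELECT id, name FROM students WHERE name LIKE 'Lia%'

Result:
id | name
---+-----
1  | Liam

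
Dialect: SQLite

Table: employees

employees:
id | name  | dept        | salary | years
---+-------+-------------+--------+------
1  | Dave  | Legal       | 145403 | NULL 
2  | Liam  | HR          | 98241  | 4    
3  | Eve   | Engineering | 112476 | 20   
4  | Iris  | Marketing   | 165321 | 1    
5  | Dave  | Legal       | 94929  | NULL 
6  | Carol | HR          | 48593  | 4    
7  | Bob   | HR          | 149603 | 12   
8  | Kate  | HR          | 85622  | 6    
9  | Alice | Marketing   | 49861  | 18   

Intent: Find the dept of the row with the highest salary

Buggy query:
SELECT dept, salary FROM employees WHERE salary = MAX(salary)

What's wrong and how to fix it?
Bug: MAX(salary) is an aggregate and cannot be used directly in WHERE

Fix: Use a subquery: WHERE salary = (SELECT MAX(salary) FROM employees)

Corrected query:
SELECT dept, salary FROM employees WHERE salary = (SELECT MAX(salary) FROM employees)

Result:
dept      | salary
----------+-------
Marketing | 165321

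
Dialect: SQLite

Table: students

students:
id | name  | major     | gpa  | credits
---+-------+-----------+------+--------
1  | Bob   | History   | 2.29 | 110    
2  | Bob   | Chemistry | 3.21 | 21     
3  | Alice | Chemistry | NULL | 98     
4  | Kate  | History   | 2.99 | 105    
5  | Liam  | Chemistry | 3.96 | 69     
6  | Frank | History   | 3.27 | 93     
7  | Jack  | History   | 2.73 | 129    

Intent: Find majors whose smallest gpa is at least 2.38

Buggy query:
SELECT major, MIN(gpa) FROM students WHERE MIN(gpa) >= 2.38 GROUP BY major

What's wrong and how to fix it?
Bug: Aggregates like MIN are computed per group after WHERE runs

Fix: Replace WHERE with HAVING after the GROUP BY

Corrected query:
SELECT major, MIN(gpa) FROM students GROUP BY major HAVING MIN(gpa) >= 2.38

Result:
major     | MIN(gpa)
----------+---------
Chemistry | 3.21    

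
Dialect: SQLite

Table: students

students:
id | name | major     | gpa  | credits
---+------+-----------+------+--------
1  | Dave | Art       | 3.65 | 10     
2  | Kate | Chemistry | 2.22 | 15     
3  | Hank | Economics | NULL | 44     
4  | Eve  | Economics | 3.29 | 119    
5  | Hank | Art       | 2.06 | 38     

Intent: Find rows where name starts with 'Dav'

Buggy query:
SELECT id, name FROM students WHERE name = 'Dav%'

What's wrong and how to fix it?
Bug: '=' compares the literal string including the % character; pattern matching needs LIKE

Fix: Replace '=' with LIKE so 'Dav%' is treated as a pattern

Corrected query:
SELECT id, name FROM students WHERE name LIKE 'Dav%'

Result:
id | name
---+-----
1  | Dave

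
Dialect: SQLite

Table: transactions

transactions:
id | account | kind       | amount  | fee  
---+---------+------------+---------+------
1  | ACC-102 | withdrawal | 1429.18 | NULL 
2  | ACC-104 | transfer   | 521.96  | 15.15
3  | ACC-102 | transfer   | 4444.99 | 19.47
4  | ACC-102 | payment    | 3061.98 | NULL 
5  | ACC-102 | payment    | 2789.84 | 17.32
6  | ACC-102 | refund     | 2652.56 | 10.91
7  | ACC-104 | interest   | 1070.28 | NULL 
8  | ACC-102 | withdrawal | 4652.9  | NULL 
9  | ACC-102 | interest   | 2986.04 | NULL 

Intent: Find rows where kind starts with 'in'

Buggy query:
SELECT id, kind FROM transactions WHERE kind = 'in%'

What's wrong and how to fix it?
Bug: Wildcards only work with LIKE; '=' treats '%' as a literal character

Fix: Use LIKE for wildcard pattern matching

Corrected query:
SELECT id, kind FROM transactions WHERE kind LIKE 'in%'

Result:
id | kind    
---+---------
7  | interest
9  | interest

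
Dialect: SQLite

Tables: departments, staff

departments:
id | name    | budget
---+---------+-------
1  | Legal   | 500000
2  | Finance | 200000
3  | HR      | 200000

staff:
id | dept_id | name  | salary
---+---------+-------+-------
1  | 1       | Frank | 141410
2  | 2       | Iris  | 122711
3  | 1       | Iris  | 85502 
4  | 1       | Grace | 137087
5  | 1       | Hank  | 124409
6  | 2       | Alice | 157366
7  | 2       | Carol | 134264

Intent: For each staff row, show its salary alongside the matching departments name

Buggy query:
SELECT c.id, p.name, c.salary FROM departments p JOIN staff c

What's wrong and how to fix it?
Bug: JOIN with no ON clause produces a cartesian product; every staff row pairs with every departments row

Fix: Specify the join condition linking the foreign key to the parent id

Corrected query:
SELECT c.id, p.name, c.salary FROM departments p JOIN staff c ON c.dept_id = p.id

Result:
id | name    | salary
---+---------+-------
1  | Legal   | 141410
2  | Finance | 122711
3  | Legal   | 85502 
4  | Legal   | 137087
5  | Legal   | 124409
6  | Finance | 157366
7  | Finance | 134264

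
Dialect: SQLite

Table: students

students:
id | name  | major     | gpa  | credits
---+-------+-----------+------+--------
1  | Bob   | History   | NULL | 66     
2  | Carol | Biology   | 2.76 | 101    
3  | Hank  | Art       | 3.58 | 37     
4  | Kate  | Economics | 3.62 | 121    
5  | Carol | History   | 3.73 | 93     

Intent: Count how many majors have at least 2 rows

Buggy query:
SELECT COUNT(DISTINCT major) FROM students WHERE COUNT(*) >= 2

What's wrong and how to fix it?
Bug: COUNT(*) cannot appear in WHERE; the per-group count doesn't exist yet

Fix: Group first with HAVING COUNT(*) >= 2, then COUNT the resulting groups

Corrected query:
SELECT COUNT(*) FROM (SELECT major FROM students GROUP BY major HAVING COUNT(*) >= 2)

Result:
COUNT(*)
--------
1       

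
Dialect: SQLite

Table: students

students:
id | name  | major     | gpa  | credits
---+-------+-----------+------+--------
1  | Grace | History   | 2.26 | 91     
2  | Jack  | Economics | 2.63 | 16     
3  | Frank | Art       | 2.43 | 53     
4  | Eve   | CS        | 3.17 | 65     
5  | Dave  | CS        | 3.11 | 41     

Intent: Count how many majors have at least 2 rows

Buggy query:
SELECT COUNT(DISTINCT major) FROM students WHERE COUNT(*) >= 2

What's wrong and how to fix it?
Bug: COUNT(*) cannot appear in WHERE; the per-group count doesn't exist yet

Fix: Group first with HAVING COUNT(*) >= 2, then COUNT the resulting groups

Corrected query:
SELECT COUNT(*) FROM (SELECT major FROM students GROUP BY major HAVING COUNT(*) >= 2)

Result:
COUNT(*)
--------
1       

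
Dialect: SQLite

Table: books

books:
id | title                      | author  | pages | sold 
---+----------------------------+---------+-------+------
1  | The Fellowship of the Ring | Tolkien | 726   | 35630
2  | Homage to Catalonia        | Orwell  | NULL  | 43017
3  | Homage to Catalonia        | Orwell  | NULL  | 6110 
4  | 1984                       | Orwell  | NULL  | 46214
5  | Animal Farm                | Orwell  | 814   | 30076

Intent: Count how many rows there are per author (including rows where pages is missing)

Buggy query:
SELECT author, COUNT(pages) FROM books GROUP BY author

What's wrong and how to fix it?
Bug: COUNT(pages) skips NULLs, so groups with missing pages are undercounted

Fix: Use COUNT(*) to count all rows regardless of NULL

Corrected query:
SELECT author, COUNT(*) FROM books GROUP BY author

Result:
author  | COUNT(*)
--------+---------
Orwell  | 4       
Tolkien | 1       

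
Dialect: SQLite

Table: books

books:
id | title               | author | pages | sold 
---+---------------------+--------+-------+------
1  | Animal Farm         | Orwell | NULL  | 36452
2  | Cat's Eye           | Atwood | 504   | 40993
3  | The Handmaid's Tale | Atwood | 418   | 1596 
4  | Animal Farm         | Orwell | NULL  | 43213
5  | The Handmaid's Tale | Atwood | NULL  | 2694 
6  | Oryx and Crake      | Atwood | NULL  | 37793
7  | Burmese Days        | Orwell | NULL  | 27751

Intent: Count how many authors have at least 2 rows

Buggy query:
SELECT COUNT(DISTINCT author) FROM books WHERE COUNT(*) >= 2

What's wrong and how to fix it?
Bug: COUNT(*) cannot appear in WHERE; the per-group count doesn't exist yet

Fix: Group first with HAVING COUNT(*) >= 2, then COUNT the resulting groups

Corrected query:
SELECT COUNT(*) FROM (SELECT author FROM books GROUP BY author HAVING COUNT(*) >= 2)

Result:
COUNT(*)
--------
2       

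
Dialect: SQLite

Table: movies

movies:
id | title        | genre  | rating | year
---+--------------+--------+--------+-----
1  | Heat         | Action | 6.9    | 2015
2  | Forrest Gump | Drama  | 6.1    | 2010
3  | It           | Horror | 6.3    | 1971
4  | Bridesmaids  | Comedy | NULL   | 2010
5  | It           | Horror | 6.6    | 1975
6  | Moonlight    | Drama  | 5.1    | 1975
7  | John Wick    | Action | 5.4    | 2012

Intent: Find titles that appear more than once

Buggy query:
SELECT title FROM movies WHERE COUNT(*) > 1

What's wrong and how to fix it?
Bug: COUNT(*) is an aggregate and cannot be used in WHERE

Fix: Group first, then use HAVING for the count condition

Corrected query:
SELECT title FROM movies GROUP BY title HAVING COUNT(*) > 1

Result:
title
-----
It   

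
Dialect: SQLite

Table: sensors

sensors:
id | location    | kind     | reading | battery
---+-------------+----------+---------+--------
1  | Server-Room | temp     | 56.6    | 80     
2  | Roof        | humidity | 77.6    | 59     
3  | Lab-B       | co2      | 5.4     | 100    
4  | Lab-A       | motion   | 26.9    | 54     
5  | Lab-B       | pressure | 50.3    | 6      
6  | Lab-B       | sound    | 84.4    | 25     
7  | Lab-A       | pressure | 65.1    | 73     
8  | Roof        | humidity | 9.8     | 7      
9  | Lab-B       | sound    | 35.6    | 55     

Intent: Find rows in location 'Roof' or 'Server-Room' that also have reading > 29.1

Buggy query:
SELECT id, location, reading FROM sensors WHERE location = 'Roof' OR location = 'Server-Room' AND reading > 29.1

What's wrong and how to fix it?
Bug: Without parentheses, AND is evaluated before OR, so the reading filter only applies to the 'Server-Room' branch

Fix: Add parentheses around the OR so the AND applies to both alternatives

Corrected query:
SELECT id, location, reading FROM sensors WHERE (location = 'Roof' OR location = 'Server-Room') AND reading > 29.1

Result:
id | location    | reading
---+-------------+--------
1  | Server-Room | 56.6   
2  | Roof        | 77.6   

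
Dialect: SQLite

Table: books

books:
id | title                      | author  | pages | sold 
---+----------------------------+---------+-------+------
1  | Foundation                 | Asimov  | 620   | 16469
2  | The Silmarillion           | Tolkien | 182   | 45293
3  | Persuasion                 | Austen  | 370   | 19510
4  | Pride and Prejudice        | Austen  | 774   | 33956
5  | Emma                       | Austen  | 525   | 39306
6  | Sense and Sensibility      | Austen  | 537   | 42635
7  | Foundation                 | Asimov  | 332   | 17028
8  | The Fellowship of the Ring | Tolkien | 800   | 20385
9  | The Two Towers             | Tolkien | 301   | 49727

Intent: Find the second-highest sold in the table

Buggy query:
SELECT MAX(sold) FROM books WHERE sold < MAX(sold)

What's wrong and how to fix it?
Bug: The inner MAX is an aggregate inside WHERE, which is not allowed

Fix: Compute the overall MAX in a subquery, then take MAX of rows below it

Corrected query:
SELECT MAX(sold) FROM books WHERE sold < (SELECT MAX(sold) FROM books)

Result:
MAX(sold)
---------
45293    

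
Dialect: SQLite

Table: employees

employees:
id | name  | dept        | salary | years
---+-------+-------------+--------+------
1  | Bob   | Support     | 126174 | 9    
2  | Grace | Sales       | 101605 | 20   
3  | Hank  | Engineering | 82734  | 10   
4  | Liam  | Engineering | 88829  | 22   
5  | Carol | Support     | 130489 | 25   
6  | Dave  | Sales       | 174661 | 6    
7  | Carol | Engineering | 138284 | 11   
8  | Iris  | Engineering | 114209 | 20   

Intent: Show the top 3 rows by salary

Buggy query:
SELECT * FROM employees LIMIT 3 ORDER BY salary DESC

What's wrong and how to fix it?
Bug: LIMIT must come after ORDER BY

Fix: Sort with ORDER BY, then apply LIMIT

Corrected query:
SELECT * FROM employees ORDER BY salary DESC LIMIT 3

Result:
id | name  | dept        | salary | years
---+-------+-------------+--------+------
6  | Dave  | Sales       | 174661 | 6    
7  | Carol | Engineering | 138284 | 11   
5  | Carol | Support     | 130489 | 25   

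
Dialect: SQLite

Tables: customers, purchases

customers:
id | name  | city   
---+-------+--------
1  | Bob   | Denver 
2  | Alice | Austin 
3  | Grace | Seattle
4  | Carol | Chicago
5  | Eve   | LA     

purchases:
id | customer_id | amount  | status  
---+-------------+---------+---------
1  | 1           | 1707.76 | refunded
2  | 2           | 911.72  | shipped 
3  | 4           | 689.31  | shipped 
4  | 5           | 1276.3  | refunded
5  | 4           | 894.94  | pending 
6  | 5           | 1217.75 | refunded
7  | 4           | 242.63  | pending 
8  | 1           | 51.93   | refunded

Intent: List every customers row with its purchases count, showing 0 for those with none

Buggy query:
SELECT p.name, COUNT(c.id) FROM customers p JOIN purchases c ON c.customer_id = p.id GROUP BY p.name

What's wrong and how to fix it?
Bug: An inner join excludes parents with zero children

Fix: Use LEFT JOIN so parents without children still appear (COUNT(c.id) gives 0)

Corrected query:
SELECT p.name, COUNT(c.id) FROM customers p LEFT JOIN purchases c ON c.customer_id = p.id GROUP BY p.name

Result:
name  | COUNT(c.id)
------+------------
Alice | 1          
Bob   | 2          
Carol | 3          
Eve   | 2          
Grace | 0          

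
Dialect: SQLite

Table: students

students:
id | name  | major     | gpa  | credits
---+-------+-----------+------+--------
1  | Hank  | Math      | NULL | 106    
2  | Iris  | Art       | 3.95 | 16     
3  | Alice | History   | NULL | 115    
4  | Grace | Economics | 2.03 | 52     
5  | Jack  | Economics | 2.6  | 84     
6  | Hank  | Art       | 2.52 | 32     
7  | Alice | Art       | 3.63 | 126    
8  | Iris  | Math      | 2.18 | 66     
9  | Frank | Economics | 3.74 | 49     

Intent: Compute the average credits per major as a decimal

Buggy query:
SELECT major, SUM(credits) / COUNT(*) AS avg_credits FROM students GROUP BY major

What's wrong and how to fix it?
Bug: Both operands are integers, so '/' performs integer division and truncates

Fix: Multiply by 1.0 (or CAST to REAL) to force floating-point division

Corrected query:
SELECT major, SUM(credits) * 1.0 / COUNT(*) AS avg_credits FROM students GROUP BY major

Result:
major     | avg_credits
----------+------------
Art       | 58         
Economics | 61.666667  
History   | 115        
Math      | 86         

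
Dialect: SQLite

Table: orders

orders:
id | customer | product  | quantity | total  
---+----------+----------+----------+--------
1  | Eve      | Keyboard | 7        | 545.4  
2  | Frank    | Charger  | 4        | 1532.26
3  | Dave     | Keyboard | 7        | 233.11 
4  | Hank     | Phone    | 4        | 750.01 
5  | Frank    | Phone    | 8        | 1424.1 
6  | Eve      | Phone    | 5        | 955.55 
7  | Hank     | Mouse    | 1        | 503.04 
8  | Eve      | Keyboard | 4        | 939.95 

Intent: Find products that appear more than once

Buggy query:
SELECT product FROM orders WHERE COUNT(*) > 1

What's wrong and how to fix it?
Bug: WHERE can't reference COUNT(*); aggregates are computed after WHERE

Fix: Group first, then use HAVING for the count condition

Corrected query:
SELECT product FROM orders GROUP BY product HAVING COUNT(*) > 1

Result:
product 
--------
Keyboard
Phone   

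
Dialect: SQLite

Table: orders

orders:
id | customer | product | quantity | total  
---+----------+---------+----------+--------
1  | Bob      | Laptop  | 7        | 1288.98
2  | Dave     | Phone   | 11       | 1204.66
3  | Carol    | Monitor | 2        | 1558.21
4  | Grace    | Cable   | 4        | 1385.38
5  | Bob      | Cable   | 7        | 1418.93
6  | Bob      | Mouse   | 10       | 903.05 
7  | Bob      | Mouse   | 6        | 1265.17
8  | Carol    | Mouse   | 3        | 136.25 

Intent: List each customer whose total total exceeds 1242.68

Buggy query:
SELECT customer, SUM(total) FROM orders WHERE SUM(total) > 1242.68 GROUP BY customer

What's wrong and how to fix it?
Bug: Aggregate functions cannot appear in a WHERE clause

Fix: Use HAVING (which filters groups after aggregation) instead of WHERE

Corrected query:
SELECT customer, SUM(total) FROM orders GROUP BY customer HAVING SUM(total) > 1242.68

Result:
customer | SUM(total)
---------+-----------
Bob      | 4876.13   
Carol    | 1694.46   
Grace    | 1385.38   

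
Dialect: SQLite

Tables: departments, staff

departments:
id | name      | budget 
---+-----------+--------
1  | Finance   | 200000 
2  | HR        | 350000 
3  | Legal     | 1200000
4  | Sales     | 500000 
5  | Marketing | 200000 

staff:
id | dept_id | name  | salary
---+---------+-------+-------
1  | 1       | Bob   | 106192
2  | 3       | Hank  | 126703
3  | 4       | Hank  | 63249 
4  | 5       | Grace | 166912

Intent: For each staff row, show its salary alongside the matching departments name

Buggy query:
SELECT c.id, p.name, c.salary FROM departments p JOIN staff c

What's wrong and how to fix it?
Bug: JOIN with no ON clause produces a cartesian product; every staff row pairs with every departments row

Fix: Specify the join condition linking the foreign key to the parent id

Corrected query:
SELECT c.id, p.name, c.salary FROM departments p JOIN staff c ON c.dept_id = p.id

Result:
id | name      | salary
---+-----------+-------
1  | Finance   | 106192
2  | Legal     | 126703
3  | Sales     | 63249 
4  | Marketing | 166912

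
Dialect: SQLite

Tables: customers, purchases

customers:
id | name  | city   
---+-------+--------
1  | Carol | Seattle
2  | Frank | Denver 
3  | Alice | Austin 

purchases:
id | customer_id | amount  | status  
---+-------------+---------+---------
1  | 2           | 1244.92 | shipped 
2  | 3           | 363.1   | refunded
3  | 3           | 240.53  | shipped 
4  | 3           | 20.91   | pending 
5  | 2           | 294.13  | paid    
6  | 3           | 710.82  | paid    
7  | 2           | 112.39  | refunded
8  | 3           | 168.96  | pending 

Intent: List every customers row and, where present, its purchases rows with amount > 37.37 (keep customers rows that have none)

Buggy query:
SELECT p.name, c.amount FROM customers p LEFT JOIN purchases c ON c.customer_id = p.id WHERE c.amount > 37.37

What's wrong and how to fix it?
Bug: Filtering c.amount in WHERE discards the NULL rows produced by LEFT JOIN, turning it into an inner join

Fix: Move the right-table condition into the ON clause so unmatched parents are kept

Corrected query:
SELECT p.name, c.amount FROM customers p LEFT JOIN purchases c ON c.customer_id = p.id AND c.amount > 37.37

Result:
name  | amount 
------+--------
Carol | NULL   
Frank | 112.39 
Frank | 294.13 
Frank | 1244.92
Alice | 168.96 
Alice | 240.53 
Alice | 363.1  
Alice | 710.82 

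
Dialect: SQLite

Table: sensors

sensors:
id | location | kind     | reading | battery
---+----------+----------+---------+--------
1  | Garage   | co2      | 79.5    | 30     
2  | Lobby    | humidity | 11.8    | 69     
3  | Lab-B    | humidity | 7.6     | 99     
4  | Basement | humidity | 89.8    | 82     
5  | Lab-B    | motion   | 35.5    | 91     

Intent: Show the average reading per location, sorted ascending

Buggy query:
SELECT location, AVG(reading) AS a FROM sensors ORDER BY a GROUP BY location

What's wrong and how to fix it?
Bug: GROUP BY must precede ORDER BY

Fix: Move ORDER BY to the end, after GROUP BY

Corrected query:
SELECT location, AVG(reading) AS a FROM sensors GROUP BY location ORDER BY a

Result:
location | a    
---------+------
Lobby    | 11.8 
Lab-B    | 21.55
Garage   | 79.5 
Basement | 89.8 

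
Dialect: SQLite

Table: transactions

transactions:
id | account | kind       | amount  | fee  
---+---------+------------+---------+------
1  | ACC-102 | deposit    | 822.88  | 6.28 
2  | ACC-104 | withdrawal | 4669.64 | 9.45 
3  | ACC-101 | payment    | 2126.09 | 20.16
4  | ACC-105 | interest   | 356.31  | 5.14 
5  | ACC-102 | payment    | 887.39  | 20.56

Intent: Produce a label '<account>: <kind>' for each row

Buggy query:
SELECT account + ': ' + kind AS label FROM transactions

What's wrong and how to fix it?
Bug: '+' is numeric addition; on text columns SQLite converts them to 0 instead of concatenating

Fix: Replace + with || to concatenate text

Corrected query:
SELECT account || ': ' || kind AS label FROM transactions

Result:
label              
-------------------
ACC-102: deposit   
ACC-104: withdrawal
ACC-101: payment   
ACC-105: interest  
ACC-102: payment   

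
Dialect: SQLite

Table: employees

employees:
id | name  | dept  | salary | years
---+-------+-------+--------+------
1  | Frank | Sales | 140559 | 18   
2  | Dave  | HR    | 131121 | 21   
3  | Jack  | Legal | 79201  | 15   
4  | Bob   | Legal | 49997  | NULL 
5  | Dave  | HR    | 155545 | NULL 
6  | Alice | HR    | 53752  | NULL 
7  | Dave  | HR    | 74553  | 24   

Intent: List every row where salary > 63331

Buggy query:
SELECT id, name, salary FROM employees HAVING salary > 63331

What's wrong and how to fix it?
Bug: This is a non-aggregate query (no GROUP BY, no aggregates), so in SQLite the HAVING clause is invalid here; a row-level condition belongs in WHERE

Fix: Replace HAVING with WHERE since the condition applies to individual rows

Corrected query:
SELECT id, name, salary FROM employees WHERE salary > 63331

Result:
id | name  | salary
---+-------+-------
1  | Frank | 140559
2  | Dave  | 131121
3  | Jack  | 79201 
5  | Dave  | 155545
7  | Dave  | 74553 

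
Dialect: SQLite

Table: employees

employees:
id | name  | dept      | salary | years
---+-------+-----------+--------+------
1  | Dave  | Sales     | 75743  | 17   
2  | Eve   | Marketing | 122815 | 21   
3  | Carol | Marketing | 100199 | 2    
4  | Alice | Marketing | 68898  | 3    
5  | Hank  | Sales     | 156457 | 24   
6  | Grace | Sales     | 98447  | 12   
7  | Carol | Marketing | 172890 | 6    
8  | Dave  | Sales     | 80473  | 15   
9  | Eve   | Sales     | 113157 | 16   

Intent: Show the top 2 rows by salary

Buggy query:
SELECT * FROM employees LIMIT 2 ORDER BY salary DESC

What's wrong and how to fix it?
Bug: ORDER BY cannot follow LIMIT; LIMIT is the final clause

Fix: Swap the clauses: ORDER BY first, then LIMIT

Corrected query:
SELECT * FROM employees ORDER BY salary DESC LIMIT 2

Result:
id | name  | dept      | salary | years
---+-------+-----------+--------+------
7  | Carol | Marketing | 172890 | 6    
5  | Hank  | Sales     | 156457 | 24   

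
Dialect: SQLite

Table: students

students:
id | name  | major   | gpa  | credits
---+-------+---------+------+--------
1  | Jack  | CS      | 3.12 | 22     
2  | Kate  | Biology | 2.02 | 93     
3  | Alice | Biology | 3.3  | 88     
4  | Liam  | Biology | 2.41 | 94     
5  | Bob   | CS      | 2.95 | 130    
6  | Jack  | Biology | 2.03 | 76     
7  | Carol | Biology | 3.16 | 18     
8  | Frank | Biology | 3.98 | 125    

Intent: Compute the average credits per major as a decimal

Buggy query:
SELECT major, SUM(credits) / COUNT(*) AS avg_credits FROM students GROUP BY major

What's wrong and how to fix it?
Bug: Both operands are integers, so '/' performs integer division and truncates

Fix: Cast one side to REAL so the division keeps the fractional part

Corrected query:
SELECT major, SUM(credits) * 1.0 / COUNT(*) AS avg_credits FROM students GROUP BY major

Result:
major   | avg_credits
--------+------------
Biology | 82.333333  
CS      | 76         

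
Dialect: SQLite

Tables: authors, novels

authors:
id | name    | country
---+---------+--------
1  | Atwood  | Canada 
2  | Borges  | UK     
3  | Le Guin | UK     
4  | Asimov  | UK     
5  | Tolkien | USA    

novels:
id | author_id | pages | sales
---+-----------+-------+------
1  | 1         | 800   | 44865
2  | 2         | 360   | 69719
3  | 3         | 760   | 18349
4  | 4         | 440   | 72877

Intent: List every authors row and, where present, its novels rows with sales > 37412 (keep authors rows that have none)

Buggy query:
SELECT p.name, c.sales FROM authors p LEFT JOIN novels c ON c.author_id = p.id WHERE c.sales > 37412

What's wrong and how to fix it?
Bug: Filtering c.sales in WHERE discards the NULL rows produced by LEFT JOIN, turning it into an inner join

Fix: Put 'c.sales > 37412' in the JOIN's ON clause instead of WHERE

Corrected query:
SELECT p.name, c.sales FROM authors p LEFT JOIN novels c ON c.author_id = p.id AND c.sales > 37412

Result:
name    | sales
--------+------
Atwood  | 44865
Borges  | 69719
Le Guin | NULL 
Asimov  | 72877
Tolkien | NULL 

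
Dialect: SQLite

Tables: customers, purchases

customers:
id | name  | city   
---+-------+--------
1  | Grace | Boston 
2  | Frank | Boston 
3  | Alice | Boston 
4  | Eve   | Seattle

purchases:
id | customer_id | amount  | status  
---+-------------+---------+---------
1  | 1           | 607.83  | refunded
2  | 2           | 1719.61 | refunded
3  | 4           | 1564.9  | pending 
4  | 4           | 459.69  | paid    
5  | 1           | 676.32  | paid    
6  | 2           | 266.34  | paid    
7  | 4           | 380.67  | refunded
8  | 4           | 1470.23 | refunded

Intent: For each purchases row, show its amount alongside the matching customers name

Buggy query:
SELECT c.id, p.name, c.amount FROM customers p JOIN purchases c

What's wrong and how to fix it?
Bug: JOIN with no ON clause produces a cartesian product; every purchases row pairs with every customers row

Fix: Specify the join condition linking the foreign key to the parent id

Corrected query:
SELECT c.id, p.name, c.amount FROM customers p JOIN purchases c ON c.customer_id = p.id

Result:
id | name  | amount 
---+-------+--------
1  | Grace | 607.83 
2  | Frank | 1719.61
3  | Eve   | 1564.9 
4  | Eve   | 459.69 
5  | Grace | 676.32 
6  | Frank | 266.34 
7  | Eve   | 380.67 
8  | Eve   | 1470.23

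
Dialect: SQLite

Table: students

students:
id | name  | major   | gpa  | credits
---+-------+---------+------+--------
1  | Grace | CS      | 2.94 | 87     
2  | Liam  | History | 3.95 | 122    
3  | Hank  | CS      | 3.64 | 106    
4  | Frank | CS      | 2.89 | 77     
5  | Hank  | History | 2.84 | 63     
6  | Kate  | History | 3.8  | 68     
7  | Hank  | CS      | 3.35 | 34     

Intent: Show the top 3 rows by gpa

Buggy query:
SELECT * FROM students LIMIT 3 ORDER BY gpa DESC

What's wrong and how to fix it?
Bug: ORDER BY cannot follow LIMIT; LIMIT is the final clause

Fix: Sort with ORDER BY, then apply LIMIT

Corrected query:
SELECT * FROM students ORDER BY gpa DESC LIMIT 3

Result:
id | name | major   | gpa  | credits
---+------+---------+------+--------
2  | Liam | History | 3.95 | 122    
6  | Kate | History | 3.8  | 68     
3  | Hank | CS      | 3.64 | 106    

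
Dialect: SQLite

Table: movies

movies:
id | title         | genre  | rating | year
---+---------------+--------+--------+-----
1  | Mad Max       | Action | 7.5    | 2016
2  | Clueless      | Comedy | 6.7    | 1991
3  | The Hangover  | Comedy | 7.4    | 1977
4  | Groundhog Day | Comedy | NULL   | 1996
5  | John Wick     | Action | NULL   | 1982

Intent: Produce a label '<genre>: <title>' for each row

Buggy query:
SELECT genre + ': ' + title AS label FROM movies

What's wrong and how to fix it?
Bug: SQLite uses || for string concatenation; + coerces text to numbers (yielding 0)

Fix: Use the || operator for string concatenation

Corrected query:
SELECT genre || ': ' || title AS label FROM movies

Result:
label                
---------------------
Action: Mad Max      
Comedy: Clueless     
Comedy: The Hangover 
Comedy: Groundhog Day
Action: John Wick    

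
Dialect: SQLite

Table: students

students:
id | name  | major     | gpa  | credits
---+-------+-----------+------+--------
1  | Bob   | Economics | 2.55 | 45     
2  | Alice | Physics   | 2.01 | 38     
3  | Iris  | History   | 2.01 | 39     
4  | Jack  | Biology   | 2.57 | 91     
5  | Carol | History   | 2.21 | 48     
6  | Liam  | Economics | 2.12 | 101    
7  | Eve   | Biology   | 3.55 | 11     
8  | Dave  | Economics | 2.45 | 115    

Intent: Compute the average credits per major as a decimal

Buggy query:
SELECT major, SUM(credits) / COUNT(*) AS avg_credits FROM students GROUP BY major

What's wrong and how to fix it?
Bug: Both operands are integers, so '/' performs integer division and truncates

Fix: Multiply by 1.0 (or CAST to REAL) to force floating-point division

Corrected query:
SELECT major, SUM(credits) * 1.0 / COUNT(*) AS avg_credits FROM students GROUP BY major

Result:
major     | avg_credits
----------+------------
Biology   | 51         
Economics | 87         
History   | 43.5       
Physics   | 38         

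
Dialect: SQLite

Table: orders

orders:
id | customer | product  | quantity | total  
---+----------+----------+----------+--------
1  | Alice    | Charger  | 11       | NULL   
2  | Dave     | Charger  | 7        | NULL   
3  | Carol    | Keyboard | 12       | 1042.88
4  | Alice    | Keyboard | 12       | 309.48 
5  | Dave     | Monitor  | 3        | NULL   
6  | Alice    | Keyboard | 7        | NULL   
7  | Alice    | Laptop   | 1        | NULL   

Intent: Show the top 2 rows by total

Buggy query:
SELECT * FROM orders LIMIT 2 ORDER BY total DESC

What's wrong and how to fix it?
Bug: ORDER BY cannot follow LIMIT; LIMIT is the final clause

Fix: Swap the clauses: ORDER BY first, then LIMIT

Corrected query:
SELECT * FROM orders ORDER BY total DESC LIMIT 2

Result:
id | customer | product  | quantity | total  
---+----------+----------+----------+--------
3  | Carol    | Keyboard | 12       | 1042.88
4  | Alice    | Keyboard | 12       | 309.48 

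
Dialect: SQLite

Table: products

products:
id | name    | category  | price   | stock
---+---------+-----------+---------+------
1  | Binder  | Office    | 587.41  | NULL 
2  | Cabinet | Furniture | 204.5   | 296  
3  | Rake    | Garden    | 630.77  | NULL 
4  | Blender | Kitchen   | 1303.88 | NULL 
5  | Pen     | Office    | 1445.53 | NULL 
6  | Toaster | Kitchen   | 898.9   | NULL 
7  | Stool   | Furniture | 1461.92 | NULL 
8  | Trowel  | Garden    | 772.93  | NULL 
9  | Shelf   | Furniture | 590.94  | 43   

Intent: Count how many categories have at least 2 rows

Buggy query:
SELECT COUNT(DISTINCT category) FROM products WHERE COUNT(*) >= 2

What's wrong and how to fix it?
Bug: COUNT(*) cannot appear in WHERE; the per-group count doesn't exist yet

Fix: Group first with HAVING COUNT(*) >= 2, then COUNT the resulting groups

Corrected query:
SELECT COUNT(*) FROM (SELECT category FROM products GROUP BY category HAVING COUNT(*) >= 2)

Result:
COUNT(*)
--------
4       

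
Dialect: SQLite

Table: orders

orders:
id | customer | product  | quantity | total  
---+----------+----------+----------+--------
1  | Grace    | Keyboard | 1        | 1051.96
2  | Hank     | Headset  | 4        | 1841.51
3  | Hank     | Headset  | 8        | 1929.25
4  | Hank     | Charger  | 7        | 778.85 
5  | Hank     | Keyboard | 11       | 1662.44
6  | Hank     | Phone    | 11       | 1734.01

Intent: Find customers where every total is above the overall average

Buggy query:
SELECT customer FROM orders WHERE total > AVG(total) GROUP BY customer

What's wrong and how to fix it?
Bug: AVG() is an aggregate; it can't sit directly in WHERE

Fix: Use a subquery for AVG and a HAVING MIN(...) filter so the condition holds for every row in the group

Corrected query:
SELECT customer FROM orders GROUP BY customer HAVING MIN(total) > (SELECT AVG(total) FROM orders)

Result:
(no rows)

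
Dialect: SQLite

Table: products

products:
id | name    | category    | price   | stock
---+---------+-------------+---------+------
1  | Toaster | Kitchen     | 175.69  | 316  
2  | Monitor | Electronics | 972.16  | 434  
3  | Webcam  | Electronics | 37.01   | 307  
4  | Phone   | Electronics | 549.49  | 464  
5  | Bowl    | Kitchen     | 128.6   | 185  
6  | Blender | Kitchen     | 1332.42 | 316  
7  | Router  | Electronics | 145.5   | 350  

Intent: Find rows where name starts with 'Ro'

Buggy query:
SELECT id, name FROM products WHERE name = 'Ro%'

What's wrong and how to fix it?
Bug: Wildcards only work with LIKE; '=' treats '%' as a literal character

Fix: Use LIKE for wildcard pattern matching

Corrected query:
SELECT id, name FROM products WHERE name LIKE 'Ro%'

Result:
id | name  
---+-------
7  | Router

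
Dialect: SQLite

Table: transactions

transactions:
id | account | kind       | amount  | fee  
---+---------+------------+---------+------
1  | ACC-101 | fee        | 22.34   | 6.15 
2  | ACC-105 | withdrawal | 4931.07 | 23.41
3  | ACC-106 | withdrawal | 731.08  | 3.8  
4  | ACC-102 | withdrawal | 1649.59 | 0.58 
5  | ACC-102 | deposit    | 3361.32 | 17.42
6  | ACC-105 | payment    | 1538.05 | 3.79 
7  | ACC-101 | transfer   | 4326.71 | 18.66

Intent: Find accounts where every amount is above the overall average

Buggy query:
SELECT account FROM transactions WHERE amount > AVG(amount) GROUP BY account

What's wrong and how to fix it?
Bug: WHERE evaluates per row before aggregation, so AVG() is unavailable

Fix: Compute the overall average in a scalar subquery and compare each group's MIN against it in HAVING

Corrected query:
SELECT account FROM transactions GROUP BY account HAVING MIN(amount) > (SELECT AVG(amount) FROM transactions)

Result:
(no rows)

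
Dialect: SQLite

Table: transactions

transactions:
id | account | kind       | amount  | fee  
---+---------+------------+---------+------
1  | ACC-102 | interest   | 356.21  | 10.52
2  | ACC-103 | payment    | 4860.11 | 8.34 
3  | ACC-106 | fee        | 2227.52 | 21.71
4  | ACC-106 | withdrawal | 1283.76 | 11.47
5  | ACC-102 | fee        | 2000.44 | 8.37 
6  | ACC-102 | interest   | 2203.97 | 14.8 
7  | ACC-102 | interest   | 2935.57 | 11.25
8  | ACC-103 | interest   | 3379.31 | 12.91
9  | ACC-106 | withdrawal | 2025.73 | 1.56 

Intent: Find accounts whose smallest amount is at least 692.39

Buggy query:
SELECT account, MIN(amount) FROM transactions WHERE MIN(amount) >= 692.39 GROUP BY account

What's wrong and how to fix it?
Bug: MIN() in WHERE is a misuse of aggregate

Fix: Replace WHERE with HAVING after the GROUP BY

Corrected query:
SELECT account, MIN(amount) FROM transactions GROUP BY account HAVING MIN(amount) >= 692.39

Result:
account | MIN(amount)
--------+------------
ACC-103 | 3379.31    
ACC-106 | 1283.76    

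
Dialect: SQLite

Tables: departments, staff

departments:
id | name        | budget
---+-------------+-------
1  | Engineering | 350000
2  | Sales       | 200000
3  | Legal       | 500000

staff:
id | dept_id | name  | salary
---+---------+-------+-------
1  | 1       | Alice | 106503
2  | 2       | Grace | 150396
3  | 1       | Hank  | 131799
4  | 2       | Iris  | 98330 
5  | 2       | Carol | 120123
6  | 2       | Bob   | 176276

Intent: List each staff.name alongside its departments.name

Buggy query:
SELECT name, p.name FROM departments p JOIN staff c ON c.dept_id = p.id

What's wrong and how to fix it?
Bug: Both tables have a 'name' column; the unqualified reference is ambiguous

Fix: Qualify the column with its table alias (c.name)

Corrected query:
SELECT c.name, p.name FROM departments p JOIN staff c ON c.dept_id = p.id

Result:
name  | name       
------+------------
Alice | Engineering
Grace | Sales      
Hank  | Engineering
Iris  | Sales      
Carol | Sales      
Bob   | Sales      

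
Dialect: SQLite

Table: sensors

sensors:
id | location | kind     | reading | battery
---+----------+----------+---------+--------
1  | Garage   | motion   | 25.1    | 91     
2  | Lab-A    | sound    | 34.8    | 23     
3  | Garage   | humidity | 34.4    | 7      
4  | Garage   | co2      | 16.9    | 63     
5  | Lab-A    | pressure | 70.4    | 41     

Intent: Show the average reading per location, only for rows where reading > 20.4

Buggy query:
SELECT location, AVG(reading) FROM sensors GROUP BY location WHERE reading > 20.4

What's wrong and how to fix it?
Bug: WHERE cannot follow GROUP BY

Fix: Place WHERE between FROM and GROUP BY

Corrected query:
SELECT location, AVG(reading) FROM sensors WHERE reading > 20.4 GROUP BY location

Result:
location | AVG(reading)
---------+-------------
Garage   | 29.75       
Lab-A    | 52.6        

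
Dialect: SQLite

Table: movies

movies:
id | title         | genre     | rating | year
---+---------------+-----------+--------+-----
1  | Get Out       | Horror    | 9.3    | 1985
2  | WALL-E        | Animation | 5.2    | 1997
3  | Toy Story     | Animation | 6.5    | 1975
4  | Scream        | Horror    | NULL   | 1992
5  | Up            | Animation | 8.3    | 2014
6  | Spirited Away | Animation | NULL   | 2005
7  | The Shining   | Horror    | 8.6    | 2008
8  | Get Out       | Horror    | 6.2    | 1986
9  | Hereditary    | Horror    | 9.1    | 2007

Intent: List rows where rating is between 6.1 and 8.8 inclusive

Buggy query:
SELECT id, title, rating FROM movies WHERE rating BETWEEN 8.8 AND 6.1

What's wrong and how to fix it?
Bug: The bounds are reversed; BETWEEN a AND b requires a <= b to match anything

Fix: Write BETWEEN 6.1 AND 8.8

Corrected query:
SELECT id, title, rating FROM movies WHERE rating BETWEEN 6.1 AND 8.8

Result:
id | title       | rating
---+-------------+-------
3  | Toy Story   | 6.5   
5  | Up          | 8.3   
7  | The Shining | 8.6   
8  | Get Out     | 6.2   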